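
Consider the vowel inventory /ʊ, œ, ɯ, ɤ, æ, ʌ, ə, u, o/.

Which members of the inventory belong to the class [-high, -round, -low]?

ɤ, ʌ, ə

First, the [-high] segments are /œ, ɤ, æ, ʌ, ə, o/.
Then [-round] gives /ɤ, æ, ʌ, ə/.
Then [-low] leaves /ɤ, ʌ, ə/.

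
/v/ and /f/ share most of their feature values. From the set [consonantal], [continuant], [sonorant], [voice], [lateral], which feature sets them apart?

/v/ is the voiced labiodental fricative and /f/ is the voiceless labiodental fricative. Both are [+consonantal], [+continuant], [−sonorant], [−lateral]. /v/ is [+voice] while /f/ is [−voice], so the distinguishing feature is [voice].

[voice]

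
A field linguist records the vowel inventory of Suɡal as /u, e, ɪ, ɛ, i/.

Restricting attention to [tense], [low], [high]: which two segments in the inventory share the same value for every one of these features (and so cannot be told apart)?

Both /u/ and /i/ are [+tense], [−low], [+high]. Since the list omits [labial], [round] and [back] — which do distinguish the high back rounded tense vowel from the high front unrounded tense vowel — this pair collapses; all other pairs remain distinct.

u, i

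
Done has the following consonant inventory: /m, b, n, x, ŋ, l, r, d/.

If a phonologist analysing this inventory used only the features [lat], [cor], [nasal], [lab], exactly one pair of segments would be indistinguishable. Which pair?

Both /d/ and /r/ are [−lateral], [+coronal], [−nasal], [−labial]. Since the list omits [sonorant] and [continuant] — which do distinguish the voiced alveolar stop from the alveolar trill — this pair collapses; all other pairs remain distinct.

d, r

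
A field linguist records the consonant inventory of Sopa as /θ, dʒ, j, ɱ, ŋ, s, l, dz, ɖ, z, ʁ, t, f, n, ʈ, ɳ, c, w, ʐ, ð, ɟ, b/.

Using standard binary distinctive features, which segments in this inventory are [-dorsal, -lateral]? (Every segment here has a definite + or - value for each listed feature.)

Checking each segment against [-dorsal], [-lateral]: /θ/ (voiceless dental fricative), /dʒ/ (voiced postalveolar affricate), /ɱ/ (labiodental nasal), /s/ (voiceless alveolar fricative), /dz/ (voiced alveolar affricate), /ɖ/ (voiced retroflex stop), among others, satisfy every feature; every other segment in the inventory fails at least one.

θ, dʒ, ɱ, s, dz, ɖ, z, t, f, n, ʈ, ɳ, ʐ, ð, b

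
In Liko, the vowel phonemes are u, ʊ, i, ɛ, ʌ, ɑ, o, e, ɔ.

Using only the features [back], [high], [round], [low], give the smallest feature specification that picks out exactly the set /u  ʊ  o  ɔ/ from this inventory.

The target set is precisely the extension of [+round] in this inventory.

[+round]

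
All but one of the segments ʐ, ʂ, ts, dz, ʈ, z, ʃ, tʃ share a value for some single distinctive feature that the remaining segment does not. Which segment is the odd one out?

/tʃ, ʂ, ʃ, dz, z, ʐ, ts/ are all [+strident], but /ʈ/ (voiceless retroflex stop) is [-strident]. No other single segment can be removed to leave a set sharing one feature value that the removed segment lacks, so /ʈ/ is the odd one out.

ʈ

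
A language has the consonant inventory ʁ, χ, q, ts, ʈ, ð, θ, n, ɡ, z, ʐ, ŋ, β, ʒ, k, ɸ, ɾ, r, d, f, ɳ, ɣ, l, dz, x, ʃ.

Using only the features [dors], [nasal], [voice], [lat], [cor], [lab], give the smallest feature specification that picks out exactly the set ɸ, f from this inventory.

[-voice, +lab]

The class [-voice], [+labial] has exactly /ɸ, f/ as its extension in this inventory. No smaller conjunction from the listed features achieves this: [+labial] alone would also admit /β/; [-voice] alone would also admit /χ, q, ts, ʈ, …/; and checking the remaining single features turns up none with this extension.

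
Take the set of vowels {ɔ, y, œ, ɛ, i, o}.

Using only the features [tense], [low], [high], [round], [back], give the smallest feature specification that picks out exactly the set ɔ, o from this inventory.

[+back]

The target set is precisely the extension of [+back] in this inventory.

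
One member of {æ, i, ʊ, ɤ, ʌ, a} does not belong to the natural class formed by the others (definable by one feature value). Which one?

ʊ

/æ, ɤ, ʌ, i, a/ are all [-round], but /ʊ/ (high back rounded lax vowel) is [+round]. No other single segment can be removed to leave a set sharing one feature value that the removed segment lacks, so /ʊ/ is the odd one out.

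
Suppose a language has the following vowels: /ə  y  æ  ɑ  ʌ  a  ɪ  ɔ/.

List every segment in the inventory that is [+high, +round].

Eliminate segments failing any feature: /ə, æ, ɑ, ʌ, a, ɔ/ are [−high]; /ɪ/ is [−round]. The remaining /y/ satisfy [+high], [+round].

y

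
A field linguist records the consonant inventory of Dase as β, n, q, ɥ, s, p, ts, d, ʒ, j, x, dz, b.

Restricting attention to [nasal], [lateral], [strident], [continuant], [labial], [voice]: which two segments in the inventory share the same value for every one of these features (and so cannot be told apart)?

Both /β/ and /ɥ/ are [−nasal], [−lateral], [−strident], [+continuant], [+labial], [+voice]. Since the list omits [sonorant], [round] and [dorsal] — which do distinguish the voiced bilabial fricative from the labial-palatal glide — this pair collapses; all other pairs remain distinct.

β, ɥ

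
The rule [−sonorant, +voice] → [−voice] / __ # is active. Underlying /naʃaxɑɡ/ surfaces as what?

[naʃaxɑk]

Only the final segment /ɡ/ is both word-final and matches the structural description. It is a voiced velar stop, so [−sonorant, +voice] holds; changing it to [−voice] with all other features held fixed yields /k/ (voiceless velar stop). No other segment meets both the structural description and the environment, so the output is [naʃaxɑk].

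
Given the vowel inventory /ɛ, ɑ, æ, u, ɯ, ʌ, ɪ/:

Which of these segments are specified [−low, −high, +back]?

Eliminate segments failing any feature: /ɛ/ is [−back]; /ɑ, æ/ are [+low]; /u, ɯ, ɪ/ are [+high]. The remaining /ʌ/ satisfy [−low], [−high], [+back].

ʌ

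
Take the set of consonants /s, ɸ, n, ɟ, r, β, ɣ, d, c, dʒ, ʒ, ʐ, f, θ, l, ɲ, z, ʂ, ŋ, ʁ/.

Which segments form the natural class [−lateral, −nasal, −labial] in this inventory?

Checking each segment against [−lateral], [−nasal], [−labial]: /s/ (voiceless alveolar fricative), /ɟ/ (voiced palatal stop), /r/ (alveolar trill), /ɣ/ (voiced velar fricative), /d/ (voiced alveolar stop), /c/ (voiceless palatal stop), among others, satisfy every feature; every other segment in the inventory fails at least one.

s, ɟ, r, ɣ, d, c, dʒ, ʒ, ʐ, θ, z, ʂ, ʁ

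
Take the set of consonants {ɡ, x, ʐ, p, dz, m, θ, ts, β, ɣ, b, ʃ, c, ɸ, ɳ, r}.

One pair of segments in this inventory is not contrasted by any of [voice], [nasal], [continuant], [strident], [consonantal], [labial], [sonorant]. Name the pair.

Both /x/ and /θ/ are [−voice], [−nasal], [+continuant], [−strident], [+consonantal], [−labial], [−sonorant]. Since the list omits [coronal] and [dorsal] — which do distinguish the voiceless velar fricative from the voiceless dental fricative — this pair collapses; all other pairs remain distinct.

x, θ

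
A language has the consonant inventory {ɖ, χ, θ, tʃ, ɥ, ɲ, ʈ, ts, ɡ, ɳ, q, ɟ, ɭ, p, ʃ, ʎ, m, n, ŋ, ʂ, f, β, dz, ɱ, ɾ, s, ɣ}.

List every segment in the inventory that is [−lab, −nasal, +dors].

χ, ɡ, q, ɟ, ʎ, ɣ

Checking each segment against [−labial], [−nasal], [+dorsal]: /χ/ (voiceless uvular fricative), /ɡ/ (voiced velar stop), /q/ (voiceless uvular stop), /ɟ/ (voiced palatal stop), /ʎ/ (palatal lateral approximant), /ɣ/ (voiced velar fricative) satisfy every feature; every other segment in the inventory fails at least one.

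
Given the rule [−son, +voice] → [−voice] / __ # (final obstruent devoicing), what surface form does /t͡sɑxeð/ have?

The only segment in the rule's environment that also matches [−son, +voice] is /ð/. Applying [−voice] turns the voiced dental fricative into /θ/ (voiceless dental fricative), giving [t͡sɑxeθ].

[t͡sɑxeθ]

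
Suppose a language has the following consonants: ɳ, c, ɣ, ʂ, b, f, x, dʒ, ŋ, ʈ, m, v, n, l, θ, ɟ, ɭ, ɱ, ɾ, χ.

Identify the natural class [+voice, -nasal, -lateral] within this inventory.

ɣ, b, dʒ, v, ɟ, ɾ

Eliminate segments failing any feature: /ɳ, ŋ, m, n, ɱ/ are [+nasal]; /c, ʂ, f, x, ʈ, θ, χ/ are [-voice]; /l, ɭ/ are [+lateral]. The remaining /ɣ, b, dʒ, v, ɟ, ɾ/ satisfy [+voice], [-nasal], [-lateral].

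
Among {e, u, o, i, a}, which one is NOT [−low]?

a

/i, e, u, o/ are all [−low]; /a/ (low unrounded vowel) is [+low].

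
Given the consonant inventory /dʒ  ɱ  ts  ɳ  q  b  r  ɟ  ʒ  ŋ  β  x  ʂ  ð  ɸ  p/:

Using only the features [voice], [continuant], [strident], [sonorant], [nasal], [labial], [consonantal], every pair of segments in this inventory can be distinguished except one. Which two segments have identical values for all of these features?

/ŋ/ (velar nasal) and /ɳ/ (retroflex nasal) are both [+voice], [−continuant], [−strident], [+sonorant], [+nasal], [−labial], [+consonantal], so none of the listed features separates them. (They do differ in [coronal] and [dorsal], which are not among the given features.) Every other pair in the inventory differs on at least one listed feature.

ŋ, ɳ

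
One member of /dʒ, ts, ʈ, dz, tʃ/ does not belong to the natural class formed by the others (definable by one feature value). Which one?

The remaining segments after removing /ʈ/ share [+delayed release]; /ʈ/ (voiceless retroflex stop) is [−delayed release]. For every other candidate removal, the leftover set fails to share any single feature value that the removed segment lacks.

ʈ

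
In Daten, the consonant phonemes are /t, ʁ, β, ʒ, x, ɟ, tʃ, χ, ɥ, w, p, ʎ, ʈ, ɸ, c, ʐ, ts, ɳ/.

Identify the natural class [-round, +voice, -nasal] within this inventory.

ʁ, β, ʒ, ɟ, ʎ, ʐ

Eliminate segments failing any feature: /t, x, tʃ, χ, p, ʈ, ɸ, c, ts/ are [-voice]; /ɥ, w/ are [+round]; /ɳ/ is [+nasal]. The remaining /ʁ, β, ʒ, ɟ, ʎ, ʐ/ satisfy [-round], [+voice], [-nasal].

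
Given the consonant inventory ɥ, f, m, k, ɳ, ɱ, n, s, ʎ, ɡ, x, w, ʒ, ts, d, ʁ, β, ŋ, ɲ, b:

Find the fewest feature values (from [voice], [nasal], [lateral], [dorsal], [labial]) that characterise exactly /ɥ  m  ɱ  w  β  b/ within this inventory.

/ɥ, m, ɱ, w, β, b/ are all [+voice], [+labial], and no other segment in the inventory matches both values. Dropping any one of them over-generates: [+labial] alone would also admit /f/; [+voice] alone would also admit /ɳ, n, ʎ, ɡ, …/. No other single listed feature picks out exactly this set either, so fewer than two features will not do.

[+voice, +labial]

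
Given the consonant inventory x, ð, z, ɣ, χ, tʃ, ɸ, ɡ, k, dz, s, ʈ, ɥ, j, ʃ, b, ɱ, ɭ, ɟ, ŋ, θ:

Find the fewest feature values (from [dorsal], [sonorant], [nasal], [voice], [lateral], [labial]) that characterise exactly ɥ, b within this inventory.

[+voice, −nasal, +labial]

The class [+voice], [−nasal], [+labial] has exactly /ɥ, b/ as its extension in this inventory. No smaller conjunction from the listed features achieves this: [−nasal, +labial] alone would also admit /ɸ/; [+voice, +labial] alone would also admit /ɱ/; [+voice, −nasal] alone would also admit /ð, z, ɣ, ɡ, …/; and checking the remaining two-feature bundles turns up none with this extension.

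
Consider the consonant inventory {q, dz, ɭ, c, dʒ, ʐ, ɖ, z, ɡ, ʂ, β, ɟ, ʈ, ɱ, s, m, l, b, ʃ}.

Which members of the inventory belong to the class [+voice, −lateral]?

dz, dʒ, ʐ, ɖ, z, ɡ, β, ɟ, ɱ, m, b

Eliminate segments failing any feature: /q, c, ʂ, ʈ, s, ʃ/ are [−voice]; /ɭ, l/ are [+lateral]. The remaining /dz, dʒ, ʐ, ɖ, z, ɡ, β, ɟ, ɱ, m, b/ satisfy [+voice], [−lateral].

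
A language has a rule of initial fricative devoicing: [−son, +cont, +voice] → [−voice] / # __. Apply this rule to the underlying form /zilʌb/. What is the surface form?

[silʌb]

Only the initial segment /z/ is both word-initial and matches the structural description. It is a voiced alveolar fricative, so [−son, +cont, +voice] holds; changing it to [−voice] with all other features held fixed yields /s/ (voiceless alveolar fricative). No other segment meets both the structural description and the environment, so the output is [silʌb].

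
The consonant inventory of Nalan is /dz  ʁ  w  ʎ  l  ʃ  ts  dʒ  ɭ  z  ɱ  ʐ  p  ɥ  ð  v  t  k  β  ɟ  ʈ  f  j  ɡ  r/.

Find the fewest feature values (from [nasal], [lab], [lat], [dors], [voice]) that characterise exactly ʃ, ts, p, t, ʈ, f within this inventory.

[-voice, -dors]

/ʃ, ts, p, t, ʈ, f/ are all [-voice], [-dorsal], and no other segment in the inventory matches both values. Dropping any one of them over-generates: [-dorsal] alone would also admit /dz, l, dʒ, ɭ, …/; [-voice] alone would also admit /k/. No other single listed feature picks out exactly this set either, so fewer than two features will not do.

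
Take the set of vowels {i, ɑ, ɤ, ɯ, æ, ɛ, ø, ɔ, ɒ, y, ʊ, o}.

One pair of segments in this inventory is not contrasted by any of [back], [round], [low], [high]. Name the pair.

ɔ, o

Both /ɔ/ and /o/ are [+back], [+round], [−low], [−high]. Since the list omits [tense] — which does distinguish the mid back rounded lax vowel from the mid back rounded tense vowel — this pair collapses; all other pairs remain distinct.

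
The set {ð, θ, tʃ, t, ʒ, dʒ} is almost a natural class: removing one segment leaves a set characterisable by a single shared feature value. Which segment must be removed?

t

/ð, θ, dʒ, ʒ, tʃ/ are all [+distributed], but /t/ (voiceless alveolar stop) is [−distributed]. No other single segment can be removed to leave a set sharing one feature value that the removed segment lacks, so /t/ is the odd one out.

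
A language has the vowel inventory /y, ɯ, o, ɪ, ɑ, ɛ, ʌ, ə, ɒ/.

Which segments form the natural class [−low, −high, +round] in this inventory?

o

Checking each segment against [−low], [−high], [+round]: /o/ (mid back rounded tense vowel) satisfies every feature; every other segment in the inventory fails at least one.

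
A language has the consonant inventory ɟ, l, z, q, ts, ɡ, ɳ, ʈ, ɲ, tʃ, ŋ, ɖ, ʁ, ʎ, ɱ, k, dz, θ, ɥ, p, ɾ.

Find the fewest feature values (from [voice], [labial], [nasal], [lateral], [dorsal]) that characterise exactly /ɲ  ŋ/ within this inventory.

/ɲ, ŋ/ are all [+nasal], [+dorsal], and no other segment in the inventory matches both values. Dropping any one of them over-generates: [+dorsal] alone would also admit /ɟ, q, ɡ, ʁ, …/; [+nasal] alone would also admit /ɳ, ɱ/. No other single listed feature picks out exactly this set either, so fewer than two features will not do.

[+nasal, +dorsal]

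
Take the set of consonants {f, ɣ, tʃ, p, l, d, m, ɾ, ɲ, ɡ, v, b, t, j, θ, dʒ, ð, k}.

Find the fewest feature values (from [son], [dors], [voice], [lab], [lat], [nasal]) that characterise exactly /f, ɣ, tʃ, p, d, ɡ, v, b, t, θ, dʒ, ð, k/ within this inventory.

[-son]

/f, ɣ, tʃ, p, d, ɡ, v, b, t, θ, dʒ, ð, k/ are exactly the [-sonorant] segments in the inventory, so a single feature suffices.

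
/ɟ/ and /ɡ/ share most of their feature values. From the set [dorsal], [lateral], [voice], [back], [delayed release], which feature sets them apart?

/ɟ/ (voiced palatal stop) and /ɡ/ (voiced velar stop) agree on [+dorsal], [−lateral], [+voice], [−delayed release]. They differ on [back] (/ɟ/ [−], /ɡ/ [+]).

[back]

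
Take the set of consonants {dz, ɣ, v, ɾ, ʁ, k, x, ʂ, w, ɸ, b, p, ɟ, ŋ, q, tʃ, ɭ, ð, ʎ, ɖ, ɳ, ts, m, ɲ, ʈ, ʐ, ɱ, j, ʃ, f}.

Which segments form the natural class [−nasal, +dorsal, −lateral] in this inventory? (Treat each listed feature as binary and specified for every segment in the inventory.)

ɣ, ʁ, k, x, w, ɟ, q, j

Eliminate segments failing any feature: /dz, v, ɾ, ʂ, ɸ, b, p, tʃ, ɭ, ð, ɖ, ts, ʈ, ʐ, ʃ, f/ are [−dorsal]; /ŋ, ɳ, m, ɲ, ɱ/ are [+nasal]; /ʎ/ is [+lateral]. The remaining /ɣ, ʁ, k, x, w, ɟ, q, j/ satisfy [−nasal], [+dorsal], [−lateral].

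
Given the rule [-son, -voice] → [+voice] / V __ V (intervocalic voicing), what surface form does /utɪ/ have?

The only segment in the rule's environment that also matches [-son, -voice] is /t/. Applying [+voice] turns the voiceless alveolar stop into /d/ (voiced alveolar stop), giving [udɪ].

[udɪ]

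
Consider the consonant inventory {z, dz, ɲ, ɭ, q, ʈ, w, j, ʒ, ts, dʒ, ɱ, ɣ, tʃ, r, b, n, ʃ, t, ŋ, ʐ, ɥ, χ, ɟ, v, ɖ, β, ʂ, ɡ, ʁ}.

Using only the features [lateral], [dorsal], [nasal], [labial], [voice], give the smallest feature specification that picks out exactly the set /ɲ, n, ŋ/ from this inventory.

/ɲ, n, ŋ/ are all [+nasal], [-labial], and no other segment in the inventory matches both values. Dropping any one of them over-generates: [-labial] alone would also admit /z, dz, ɭ, q, …/; [+nasal] alone would also admit /ɱ/. No other single listed feature picks out exactly this set either, so fewer than two features will not do.

[+nasal, -labial]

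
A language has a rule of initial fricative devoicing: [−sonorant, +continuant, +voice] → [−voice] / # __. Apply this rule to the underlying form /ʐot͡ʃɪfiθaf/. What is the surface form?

/ʐ/ satisfies [−sonorant, +continuant, +voice] and sits in # __. The [−voice] counterpart of the voiced retroflex fricative is /ʂ/. Other segments in /ʐot͡ʃɪfiθaf/ either fail the structural description or are not in the environment, so the surface form is [ʂot͡ʃɪfiθaf].

[ʂot͡ʃɪfiθaf]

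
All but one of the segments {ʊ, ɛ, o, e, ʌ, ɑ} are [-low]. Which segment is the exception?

/ɑ/ is the low back unrounded vowel, which is [+low]; the rest — /ʊ, e, o, ʌ, ɛ/ — are [-low].

ɑ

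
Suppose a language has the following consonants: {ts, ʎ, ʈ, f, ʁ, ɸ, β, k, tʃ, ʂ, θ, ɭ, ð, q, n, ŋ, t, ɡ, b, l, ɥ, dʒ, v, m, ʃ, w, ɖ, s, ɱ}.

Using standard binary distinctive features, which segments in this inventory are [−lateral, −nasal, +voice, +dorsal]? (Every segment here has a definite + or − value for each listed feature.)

Checking each segment against [−lateral], [−nasal], [+voice], [+dorsal]: /ʁ/ (voiced uvular fricative), /ɡ/ (voiced velar stop), /ɥ/ (labial-palatal glide), /w/ (labial-velar glide) satisfy every feature; every other segment in the inventory fails at least one.

ʁ, ɡ, ɥ, w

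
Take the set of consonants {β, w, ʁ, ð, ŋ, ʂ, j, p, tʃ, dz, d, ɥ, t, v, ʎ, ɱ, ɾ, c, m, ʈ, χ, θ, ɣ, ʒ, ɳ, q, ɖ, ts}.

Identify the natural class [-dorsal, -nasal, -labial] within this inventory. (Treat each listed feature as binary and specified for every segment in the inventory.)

Checking each segment against [-dorsal], [-nasal], [-labial]: /ð/ (voiced dental fricative), /ʂ/ (voiceless retroflex fricative), /tʃ/ (voiceless postalveolar affricate), /dz/ (voiced alveolar affricate), /d/ (voiced alveolar stop), /t/ (voiceless alveolar stop), among others, satisfy every feature; every other segment in the inventory fails at least one.

ð, ʂ, tʃ, dz, d, t, ɾ, ʈ, θ, ʒ, ɖ, ts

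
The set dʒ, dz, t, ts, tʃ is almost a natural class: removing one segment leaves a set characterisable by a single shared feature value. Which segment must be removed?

[delayed release] (equivalently [strident]) groups all but one: /tʃ, dz, dʒ, ts/ share [+delayed release] while /t/ (voiceless alveolar stop) alone is [−delayed release]. Removing any other segment would not leave a single-feature class that excludes it.

t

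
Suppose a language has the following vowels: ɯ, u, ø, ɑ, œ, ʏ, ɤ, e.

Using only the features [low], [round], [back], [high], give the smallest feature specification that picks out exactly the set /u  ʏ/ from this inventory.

/u, ʏ/ are all [+high], [+round], and no other segment in the inventory matches both values. Dropping any one of them over-generates: [+round] alone would also admit /ø, œ/; [+high] alone would also admit /ɯ/. No other single listed feature picks out exactly this set either, so fewer than two features will not do.

[+high, +round]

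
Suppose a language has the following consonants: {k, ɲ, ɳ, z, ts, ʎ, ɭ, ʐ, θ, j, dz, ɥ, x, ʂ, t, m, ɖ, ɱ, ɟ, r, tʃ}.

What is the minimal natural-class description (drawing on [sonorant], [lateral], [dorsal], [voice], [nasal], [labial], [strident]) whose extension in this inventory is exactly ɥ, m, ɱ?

[+labial]

The target set is precisely the extension of [+labial] in this inventory.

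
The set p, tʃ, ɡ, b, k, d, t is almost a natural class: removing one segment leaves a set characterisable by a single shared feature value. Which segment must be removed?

tʃ

[delayed release] (equivalently [strident]) groups all but one: /t, ɡ, b, p, d, k/ share [−delayed release] while /tʃ/ (voiceless postalveolar affricate) alone is [+delayed release]. Removing any other segment would not leave a single-feature class that excludes it.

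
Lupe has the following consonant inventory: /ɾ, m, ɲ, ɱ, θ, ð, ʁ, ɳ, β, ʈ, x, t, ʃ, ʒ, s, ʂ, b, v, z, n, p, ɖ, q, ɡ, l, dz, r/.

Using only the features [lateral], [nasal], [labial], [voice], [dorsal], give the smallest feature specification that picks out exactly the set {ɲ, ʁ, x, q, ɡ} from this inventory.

[+dorsal]

The target set is precisely the extension of [+dorsal] in this inventory.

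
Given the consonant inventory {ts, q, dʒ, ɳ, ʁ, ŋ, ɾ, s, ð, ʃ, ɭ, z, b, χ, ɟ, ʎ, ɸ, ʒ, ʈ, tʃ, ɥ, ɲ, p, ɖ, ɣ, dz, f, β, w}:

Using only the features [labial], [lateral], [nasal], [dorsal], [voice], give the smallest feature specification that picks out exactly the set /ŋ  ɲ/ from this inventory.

/ŋ, ɲ/ are all [+nasal], [+dorsal], and no other segment in the inventory matches both values. Dropping any one of them over-generates: [+dorsal] alone would also admit /q, ʁ, χ, ɟ, …/; [+nasal] alone would also admit /ɳ/. No other single listed feature picks out exactly this set either, so fewer than two features will not do.

[+nasal, +dorsal]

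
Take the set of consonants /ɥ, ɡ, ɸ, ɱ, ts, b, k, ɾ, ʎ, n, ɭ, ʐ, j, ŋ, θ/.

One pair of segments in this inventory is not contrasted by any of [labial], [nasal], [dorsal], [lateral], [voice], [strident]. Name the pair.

/j/ (palatal glide) and /ɡ/ (voiced velar stop) are both [−labial], [−nasal], [+dorsal], [−lateral], [+voice], [−strident], so none of the listed features separates them. (They do differ in [sonorant], [continuant] and [back], which are not among the given features.) Every other pair in the inventory differs on at least one listed feature.

j, ɡ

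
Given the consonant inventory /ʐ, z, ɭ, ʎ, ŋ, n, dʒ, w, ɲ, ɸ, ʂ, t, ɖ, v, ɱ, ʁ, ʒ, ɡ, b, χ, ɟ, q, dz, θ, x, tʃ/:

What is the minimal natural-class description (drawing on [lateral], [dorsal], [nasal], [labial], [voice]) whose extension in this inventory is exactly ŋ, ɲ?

[+nasal, +dorsal]

/ŋ, ɲ/ are all [+nasal], [+dorsal], and no other segment in the inventory matches both values. Dropping any one of them over-generates: [+dorsal] alone would also admit /ʎ, w, ʁ, ɡ, …/; [+nasal] alone would also admit /n, ɱ/. No other single listed feature picks out exactly this set either, so fewer than two features will not do.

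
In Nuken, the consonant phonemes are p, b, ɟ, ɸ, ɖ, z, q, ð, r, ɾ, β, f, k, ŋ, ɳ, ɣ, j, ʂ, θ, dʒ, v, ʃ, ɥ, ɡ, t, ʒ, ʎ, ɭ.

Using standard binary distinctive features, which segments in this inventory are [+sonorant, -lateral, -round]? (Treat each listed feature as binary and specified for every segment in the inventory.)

r, ɾ, ŋ, ɳ, j

First, the [+sonorant] segments are /r, ɾ, ŋ, ɳ, j, ɥ, ʎ, ɭ/.
Of those, [-lateral] gives /r, ɾ, ŋ, ɳ, j, ɥ/.
Then [-round] leaves /r, ɾ, ŋ, ɳ, j/.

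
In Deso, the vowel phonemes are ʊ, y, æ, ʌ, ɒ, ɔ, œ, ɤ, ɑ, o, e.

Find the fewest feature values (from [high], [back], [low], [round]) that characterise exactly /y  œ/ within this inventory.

/y, œ/ are all [-back], [+round], and no other segment in the inventory matches both values. Dropping any one of them over-generates: [+round] alone would also admit /ʊ, ɒ, ɔ, o/; [-back] alone would also admit /æ, e/. No other single listed feature picks out exactly this set either, so fewer than two features will not do.

[-back, +round]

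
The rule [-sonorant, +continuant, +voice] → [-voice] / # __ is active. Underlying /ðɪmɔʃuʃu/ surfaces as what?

Only the initial segment /ð/ is both word-initial and matches the structural description. It is a voiced dental fricative, so [-sonorant, +continuant, +voice] holds; changing it to [-voice] with all other features held fixed yields /θ/ (voiceless dental fricative). No other segment meets both the structural description and the environment, so the output is [θɪmɔʃuʃu].

[θɪmɔʃuʃu]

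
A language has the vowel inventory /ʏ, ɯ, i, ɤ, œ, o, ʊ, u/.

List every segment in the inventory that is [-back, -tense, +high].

Among the inventory, the [-back] segments are /ʏ, i, œ/.
Of those, [-tense] gives /ʏ, œ/.
Within that set, [+high] leaves /ʏ/.

ʏ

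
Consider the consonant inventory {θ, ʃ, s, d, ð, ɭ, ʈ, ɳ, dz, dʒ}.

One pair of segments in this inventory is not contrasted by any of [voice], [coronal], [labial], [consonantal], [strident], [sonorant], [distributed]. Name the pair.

/ɳ/ (retroflex nasal) and /ɭ/ (retroflex lateral approximant) are both [+voice], [+coronal], [-labial], [+consonantal], [-strident], [+sonorant], [-distributed], so none of the listed features separates them. (They do differ in [nasal] and [lateral], which are not among the given features.) Every other pair in the inventory differs on at least one listed feature.

ɳ, ɭ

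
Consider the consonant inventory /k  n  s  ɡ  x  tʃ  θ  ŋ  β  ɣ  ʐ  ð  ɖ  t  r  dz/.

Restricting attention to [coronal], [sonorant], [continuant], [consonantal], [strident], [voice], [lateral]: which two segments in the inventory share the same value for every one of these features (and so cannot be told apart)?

/β/ (voiced bilabial fricative) and /ɣ/ (voiced velar fricative) are both [-coronal], [-sonorant], [+continuant], [+consonantal], [-strident], [+voice], [-lateral], so none of the listed features separates them. (They do differ in [labial] and [dorsal], which are not among the given features.) Every other pair in the inventory differs on at least one listed feature.

β, ɣ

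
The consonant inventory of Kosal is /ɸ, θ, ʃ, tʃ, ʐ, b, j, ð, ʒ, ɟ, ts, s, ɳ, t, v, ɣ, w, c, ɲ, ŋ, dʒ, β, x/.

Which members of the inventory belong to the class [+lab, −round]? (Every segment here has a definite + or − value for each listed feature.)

First, the [+labial] segments are /ɸ, b, v, w, β/.
Then [−round] leaves /ɸ, b, v, β/.

ɸ, b, v, β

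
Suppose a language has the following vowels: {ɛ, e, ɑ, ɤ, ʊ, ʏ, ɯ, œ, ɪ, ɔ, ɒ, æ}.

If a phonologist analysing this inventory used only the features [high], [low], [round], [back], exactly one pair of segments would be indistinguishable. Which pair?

e, ɛ

Both /e/ and /ɛ/ are [−high], [−low], [−round], [−back]. Since the list omits [tense] — which does distinguish the mid front unrounded tense vowel from the mid front unrounded lax vowel — this pair collapses; all other pairs remain distinct.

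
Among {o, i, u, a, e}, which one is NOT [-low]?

Every segment except /a/ is [-low]. /a/ (low unrounded vowel) is [+low], so it is the exception.

a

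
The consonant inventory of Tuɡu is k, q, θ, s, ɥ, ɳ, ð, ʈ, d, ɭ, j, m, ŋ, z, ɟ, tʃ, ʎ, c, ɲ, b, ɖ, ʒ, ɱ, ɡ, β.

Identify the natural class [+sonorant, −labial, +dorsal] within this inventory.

First, the [+sonorant] segments are /ɥ, ɳ, ɭ, j, m, ŋ, ʎ, ɲ, ɱ/.
Among these, [−labial] gives /ɳ, ɭ, j, ŋ, ʎ, ɲ/.
Within that set, [+dorsal] leaves /j, ŋ, ʎ, ɲ/.

j, ŋ, ʎ, ɲ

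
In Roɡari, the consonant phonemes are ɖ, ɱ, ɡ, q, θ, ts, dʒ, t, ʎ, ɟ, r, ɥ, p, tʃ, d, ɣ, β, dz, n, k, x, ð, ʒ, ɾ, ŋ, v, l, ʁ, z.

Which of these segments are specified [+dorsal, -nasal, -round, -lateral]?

ɡ, q, ɟ, ɣ, k, x, ʁ

Among the inventory, the [+dorsal] segments are /ɡ, q, ʎ, ɟ, ɥ, ɣ, k, x, ŋ, ʁ/.
Intersecting with [-nasal] gives /ɡ, q, ʎ, ɟ, ɥ, ɣ, k, x, ʁ/.
Then [-round] gives /ɡ, q, ʎ, ɟ, ɣ, k, x, ʁ/.
Of those, [-lateral] leaves /ɡ, q, ɟ, ɣ, k, x, ʁ/.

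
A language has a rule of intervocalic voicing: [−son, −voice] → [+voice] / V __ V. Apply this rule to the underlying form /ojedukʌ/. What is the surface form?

[ojeduɡʌ]

The only segment in the rule's environment that also matches [−son, −voice] is /k/. Applying [+voice] turns the voiceless velar stop into /ɡ/ (voiced velar stop), giving [ojeduɡʌ].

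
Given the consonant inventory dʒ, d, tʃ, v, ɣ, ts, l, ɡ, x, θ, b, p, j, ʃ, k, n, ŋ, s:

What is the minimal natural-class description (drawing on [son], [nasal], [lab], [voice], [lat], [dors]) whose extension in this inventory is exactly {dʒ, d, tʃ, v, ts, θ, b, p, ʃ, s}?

[-son, -dors]

Every target segment is [-sonorant], [-dorsal]; each remaining inventory member fails at least one of these. Each conjunct is needed — [-dorsal] alone would also admit /l, n/; [-sonorant] alone would also admit /ɣ, ɡ, x, k/ — and no other single listed feature has exactly this extension, so two is the minimum.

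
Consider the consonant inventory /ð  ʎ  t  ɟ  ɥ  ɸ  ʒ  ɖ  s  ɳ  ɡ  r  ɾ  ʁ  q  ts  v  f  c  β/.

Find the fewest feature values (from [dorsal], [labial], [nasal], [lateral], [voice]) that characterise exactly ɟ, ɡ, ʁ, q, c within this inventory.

[-lateral, -labial, +dorsal]

Every target segment is [-lateral], [-labial], [+dorsal]; each remaining inventory member fails at least one of these. Each conjunct is needed — [-labial, +dorsal] alone would also admit /ʎ/; [-lateral, +dorsal] alone would also admit /ɥ/; [-lateral, -labial] alone would also admit /ð, t, ʒ, ɖ, …/ — and no other combination of two listed features has exactly this extension, so three is the minimum.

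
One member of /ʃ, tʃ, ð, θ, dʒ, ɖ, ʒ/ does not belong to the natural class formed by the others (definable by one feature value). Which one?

The remaining segments after removing /ɖ/ share [+distributed]; /ɖ/ (voiced retroflex stop) is [−distributed]. For every other candidate removal, the leftover set fails to share any single feature value that the removed segment lacks.

ɖ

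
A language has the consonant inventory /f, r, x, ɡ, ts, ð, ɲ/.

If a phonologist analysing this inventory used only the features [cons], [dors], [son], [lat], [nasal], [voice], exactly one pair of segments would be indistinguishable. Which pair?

On the given features, /f/ and /ts/ have an identical profile: [+consonantal], [-dorsal], [-sonorant], [-lateral], [-nasal], [-voice]. No other two segments in the inventory coincide on all 6 features. (They do differ in [continuant], [labial] and [coronal], which are not among the given features.)

f, ts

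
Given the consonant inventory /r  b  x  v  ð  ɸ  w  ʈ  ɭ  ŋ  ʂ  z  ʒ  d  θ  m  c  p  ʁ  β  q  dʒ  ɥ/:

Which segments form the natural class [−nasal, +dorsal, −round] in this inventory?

First, the [−nasal] segments are /r, b, x, v, ð, ɸ, w, ʈ, ɭ, ʂ, z, ʒ, d, θ, c, p, ʁ, β, q, dʒ, ɥ/.
Then [+dorsal] gives /x, w, c, ʁ, q, ɥ/.
Within that set, [−round] leaves /x, c, ʁ, q/.

x, c, ʁ, q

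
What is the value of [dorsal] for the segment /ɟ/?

[+dorsal]

/ɟ/ is the voiced palatal stop, hence [+dorsal].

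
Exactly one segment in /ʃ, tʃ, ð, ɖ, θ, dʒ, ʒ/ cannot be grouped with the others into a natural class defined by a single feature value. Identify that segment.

ɖ

The remaining segments after removing /ɖ/ share [+distributed]; /ɖ/ (voiced retroflex stop) is [-distributed]. For every other candidate removal, the leftover set fails to share any single feature value that the removed segment lacks.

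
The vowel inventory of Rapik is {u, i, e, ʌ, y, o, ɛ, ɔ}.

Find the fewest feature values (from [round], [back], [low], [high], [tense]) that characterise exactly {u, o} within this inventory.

The class [+back], [+tense] has exactly /u, o/ as its extension in this inventory. No smaller conjunction from the listed features achieves this: [+tense] alone would also admit /i, e, y/; [+back] alone would also admit /ʌ, ɔ/; and checking the remaining single features turns up none with this extension.

[+back, +tense]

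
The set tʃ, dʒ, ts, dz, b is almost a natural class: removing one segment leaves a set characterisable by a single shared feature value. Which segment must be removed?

[delayed release] (equivalently [strident], [labial], [coronal]) groups all but one: /ts, dz, tʃ, dʒ/ share [+delayed release] while /b/ (voiced bilabial stop) alone is [-delayed release]. Removing any other segment would not leave a single-feature class that excludes it.

b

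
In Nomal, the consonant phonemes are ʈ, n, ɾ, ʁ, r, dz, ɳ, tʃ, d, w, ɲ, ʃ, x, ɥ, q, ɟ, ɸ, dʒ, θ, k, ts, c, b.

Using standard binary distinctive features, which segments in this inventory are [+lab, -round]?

ɸ, b

Eliminate segments failing any feature: /ʈ, n, ɾ, ʁ, r, dz, ɳ, tʃ, d, ɲ, ʃ, x, q, ɟ, dʒ, θ, k, ts, c/ are [-labial]; /w, ɥ/ are [+round]. The remaining /ɸ, b/ satisfy [+labial], [-round].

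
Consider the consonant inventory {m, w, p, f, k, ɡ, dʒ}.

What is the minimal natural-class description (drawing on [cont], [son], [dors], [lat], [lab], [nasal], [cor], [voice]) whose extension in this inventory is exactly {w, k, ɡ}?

/w, k, ɡ/ are exactly the [+dorsal] segments in the inventory, so a single feature suffices.

[+dors]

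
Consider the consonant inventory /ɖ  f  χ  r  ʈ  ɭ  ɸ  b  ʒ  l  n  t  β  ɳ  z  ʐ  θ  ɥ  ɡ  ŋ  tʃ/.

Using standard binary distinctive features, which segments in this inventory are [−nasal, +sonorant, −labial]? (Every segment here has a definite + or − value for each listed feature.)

r, ɭ, l

The [−nasal] segments are /ɖ, f, χ, r, ʈ, ɭ, ɸ, b, ʒ, l, t, β, z, ʐ, θ, ɥ, ɡ, tʃ/.
Intersecting with [+sonorant] gives /r, ɭ, l, ɥ/.
Then [−labial] leaves /r, ɭ, l/.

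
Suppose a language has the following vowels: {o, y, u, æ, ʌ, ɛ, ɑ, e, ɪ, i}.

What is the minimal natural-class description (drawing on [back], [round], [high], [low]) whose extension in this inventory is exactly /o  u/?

[+back, +round]

/o, u/ are all [+back], [+round], and no other segment in the inventory matches both values. Dropping any one of them over-generates: [+round] alone would also admit /y/; [+back] alone would also admit /ʌ, ɑ/. No other single listed feature picks out exactly this set either, so fewer than two features will not do.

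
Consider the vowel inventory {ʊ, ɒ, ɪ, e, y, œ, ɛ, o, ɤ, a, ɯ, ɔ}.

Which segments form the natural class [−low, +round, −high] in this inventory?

œ, o, ɔ

Eliminate segments failing any feature: /ʊ, y/ are [+high]; /ɒ, a/ are [+low]; /ɪ, e, ɛ, ɤ, ɯ/ are [−round]. The remaining /œ, o, ɔ/ satisfy [−low], [+round], [−high].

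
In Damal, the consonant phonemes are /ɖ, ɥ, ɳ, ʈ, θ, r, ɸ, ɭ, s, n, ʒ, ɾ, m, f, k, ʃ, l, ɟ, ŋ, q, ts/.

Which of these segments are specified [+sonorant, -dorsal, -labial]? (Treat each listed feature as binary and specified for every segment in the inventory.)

Checking each segment against [+sonorant], [-dorsal], [-labial]: /ɳ/ (retroflex nasal), /r/ (alveolar trill), /ɭ/ (retroflex lateral approximant), /n/ (alveolar nasal), /ɾ/ (alveolar tap), /l/ (alveolar lateral approximant) satisfy every feature; every other segment in the inventory fails at least one.

ɳ, r, ɭ, n, ɾ, l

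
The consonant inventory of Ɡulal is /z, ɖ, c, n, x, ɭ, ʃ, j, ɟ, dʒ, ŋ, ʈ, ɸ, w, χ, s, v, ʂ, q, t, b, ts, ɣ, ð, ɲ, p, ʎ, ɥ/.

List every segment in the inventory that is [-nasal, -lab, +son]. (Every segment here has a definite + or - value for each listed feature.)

ɭ, j, ʎ

Checking each segment against [-nasal], [-labial], [+sonorant]: /ɭ/ (retroflex lateral approximant), /j/ (palatal glide), /ʎ/ (palatal lateral approximant) satisfy every feature; every other segment in the inventory fails at least one.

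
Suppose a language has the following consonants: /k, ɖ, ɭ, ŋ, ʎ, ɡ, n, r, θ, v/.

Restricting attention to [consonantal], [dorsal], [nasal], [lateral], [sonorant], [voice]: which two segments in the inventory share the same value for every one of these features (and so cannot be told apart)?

On the given features, /v/ and /ɖ/ have an identical profile: [+consonantal], [−dorsal], [−nasal], [−lateral], [−sonorant], [+voice]. No other two segments in the inventory coincide on all 6 features. (They do differ in [continuant], [labial] and [coronal], which are not among the given features.)

v, ɖ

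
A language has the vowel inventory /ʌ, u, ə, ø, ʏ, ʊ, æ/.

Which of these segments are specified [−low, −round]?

ʌ, ə

First, the [−low] segments are /ʌ, u, ə, ø, ʏ, ʊ/.
Among these, [−round] leaves /ʌ, ə/.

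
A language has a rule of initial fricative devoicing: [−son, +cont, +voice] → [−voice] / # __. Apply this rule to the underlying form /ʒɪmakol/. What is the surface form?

The only segment in the rule's environment that also matches [−son, +cont, +voice] is /ʒ/. Applying [−voice] turns the voiced postalveolar fricative into /ʃ/ (voiceless postalveolar fricative), giving [ʃɪmakol].

[ʃɪmakol]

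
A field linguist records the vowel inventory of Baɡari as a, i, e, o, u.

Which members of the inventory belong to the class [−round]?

a, i, e

The feature [round] marks segments produced with lip rounding. In this inventory /a, i, e/ lack that property, so they are [−round]; /o, u/ are [+round].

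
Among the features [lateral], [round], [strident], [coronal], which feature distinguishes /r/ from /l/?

[lateral]

/r/ is the alveolar trill and /l/ is the alveolar lateral approximant. Both are [−round], [−strident], [+coronal]. /r/ is [−lateral] while /l/ is [+lateral], so the distinguishing feature is [lateral].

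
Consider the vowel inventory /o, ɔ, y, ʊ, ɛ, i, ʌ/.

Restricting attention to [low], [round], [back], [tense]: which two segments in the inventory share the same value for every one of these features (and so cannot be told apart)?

On the given features, /ʊ/ and /ɔ/ have an identical profile: [−low], [+round], [+back], [−tense]. No other two segments in the inventory coincide on all 4 features. (They do differ in [high], which is not among the given features.)

ʊ, ɔ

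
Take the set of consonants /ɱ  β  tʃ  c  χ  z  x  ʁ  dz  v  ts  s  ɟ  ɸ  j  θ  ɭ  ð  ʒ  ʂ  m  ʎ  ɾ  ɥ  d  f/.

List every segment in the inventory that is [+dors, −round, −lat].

Checking each segment against [+dorsal], [−round], [−lateral]: /c/ (voiceless palatal stop), /χ/ (voiceless uvular fricative), /x/ (voiceless velar fricative), /ʁ/ (voiced uvular fricative), /ɟ/ (voiced palatal stop), /j/ (palatal glide) satisfy every feature; every other segment in the inventory fails at least one.

c, χ, x, ʁ, ɟ, j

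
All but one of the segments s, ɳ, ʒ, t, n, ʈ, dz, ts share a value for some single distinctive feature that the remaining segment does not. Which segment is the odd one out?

ʒ

[distributed] groups all but one: /ʈ, ts, t, n, dz, s, ɳ/ share [−distributed] while /ʒ/ (voiced postalveolar fricative) alone is [+distributed]. Removing any other segment would not leave a single-feature class that excludes it.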